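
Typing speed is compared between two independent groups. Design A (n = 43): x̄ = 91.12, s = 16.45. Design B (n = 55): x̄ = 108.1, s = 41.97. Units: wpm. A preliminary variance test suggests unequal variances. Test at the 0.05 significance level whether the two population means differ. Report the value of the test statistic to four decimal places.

-2.7430

Let group 1 = design A, group 2 = design B. H0: μ_1 = μ_2; H1: μ_1 ≠ μ_2 (Welch's two-sample t-test, two-sided).
t = (x̄_1 − x̄_2)/√(s_1²/n_1 + s_2²/n_2) = (91.12 − 108.1)/√(16.45²/43 + 41.97²/55) = -2.7430
Welch–Satterthwaite df ≈ 73.65
Two-sided p-value ≈ 0.008
Since p ≈ 0.008 < α = 0.05, reject H0; the data support H1.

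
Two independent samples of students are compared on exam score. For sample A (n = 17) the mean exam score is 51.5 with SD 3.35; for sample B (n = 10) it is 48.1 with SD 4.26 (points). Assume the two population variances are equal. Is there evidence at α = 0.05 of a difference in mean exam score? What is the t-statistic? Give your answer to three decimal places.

Let group 1 = sample A, group 2 = sample B. H0: μ_1 = μ_2; H1: μ_1 ≠ μ_2 (two-sample pooled-variance t-test, two-sided).
s_p² = [(17−1)·3.35² + (10−1)·4.26²]/(17+10−2) = 13.7155
t = (51.5 − 48.1)/√[13.7155·(1/17 + 1/10)] = 2.304
df = n₁ + n₂ − 2 = 25
Two-sided p-value ≈ 0.030
Since p ≈ 0.030 < α = 0.05, reject H0; the evidence is statistically significant.

2.304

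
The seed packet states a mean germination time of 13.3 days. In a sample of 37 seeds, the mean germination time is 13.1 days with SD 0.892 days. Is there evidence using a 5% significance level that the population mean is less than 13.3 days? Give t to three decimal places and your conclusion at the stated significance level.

H0: μ = 13.3; H1: μ < 13.3 (one-sample t-test, left-tailed).
t = (x̄ − μ₀)/(s/√n) = (13.1 − 13.3)/(0.892/√37) = -1.364
df = n − 1 = 36
p-value = P(T ≤ -1.364) ≈ 0.091
Since p ≈ 0.091 > α = 0.05, fail to reject H0; the evidence is not statistically significant.

t = -1.364; fail to reject H0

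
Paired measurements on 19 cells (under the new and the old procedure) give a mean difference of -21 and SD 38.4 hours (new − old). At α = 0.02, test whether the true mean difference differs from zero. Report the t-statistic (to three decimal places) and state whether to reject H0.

H0: μ_d = 0; H1: μ_d ≠ 0 (paired t-test on the differences, two-sided).
t = d̄/(s_d/√n) = -21/(38.4/√19) = -2.384
df = n − 1 = 18
Two-sided p-value ≈ 0.0284
Since p ≈ 0.0284 > α = 0.02, fail to reject H0; the data do not provide sufficient evidence against H0.

t = -2.384; fail to reject H0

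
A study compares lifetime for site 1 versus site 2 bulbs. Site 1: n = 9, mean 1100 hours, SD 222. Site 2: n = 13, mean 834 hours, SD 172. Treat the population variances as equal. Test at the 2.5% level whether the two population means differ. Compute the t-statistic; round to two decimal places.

Let group 1 = site 1, group 2 = site 2. H0: μ_1 = μ_2; H1: μ_1 ≠ μ_2 (two-sample pooled-variance t-test, two-sided).
s_p² = [(9−1)·222² + (13−1)·172²]/(9+13−2) = 37464
t = (1100 − 834)/√[37464·(1/9 + 1/13)] = 3.17
df = n₁ + n₂ − 2 = 20
Two-sided p-value ≈ 0.0048
Since p ≈ 0.0048 < α = 0.025, reject H0; the evidence is statistically significant.

3.17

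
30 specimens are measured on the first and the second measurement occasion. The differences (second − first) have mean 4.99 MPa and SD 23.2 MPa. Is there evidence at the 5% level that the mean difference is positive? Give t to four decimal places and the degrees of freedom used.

t = 1.1781, df = 29

H0: μ_d = 0; H1: μ_d > 0 (paired t-test on the differences, right-tailed).
t = d̄/(s_d/√n) = 4.99/(23.2/√30) = 1.1781
df = n − 1 = 29
p-value = P(T ≥ 1.1781) ≈ 0.124
Since p ≈ 0.124 > α = 0.05, fail to reject H0; the data do not provide sufficient evidence against H0.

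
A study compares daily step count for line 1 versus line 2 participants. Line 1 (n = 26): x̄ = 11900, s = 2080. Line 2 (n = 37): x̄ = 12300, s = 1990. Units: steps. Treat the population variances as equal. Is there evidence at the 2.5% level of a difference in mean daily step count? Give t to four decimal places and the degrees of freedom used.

t = -0.7710, df = 61

Let group 1 = line 1, group 2 = line 2. H0: μ_1 = μ_2; H1: μ_1 ≠ μ_2 (two-sample pooled-variance t-test, two-sided).
s_p² = [(26−1)·2080² + (37−1)·1990²]/(26+37−2) = 4110220
t = (11900 − 12300)/√[4110220·(1/26 + 1/37)] = -0.7710
df = n₁ + n₂ − 2 = 61
Two-sided p-value ≈ 0.444
Since p ≈ 0.444 > α = 0.025, fail to reject H0; the data do not provide sufficient evidence against H0.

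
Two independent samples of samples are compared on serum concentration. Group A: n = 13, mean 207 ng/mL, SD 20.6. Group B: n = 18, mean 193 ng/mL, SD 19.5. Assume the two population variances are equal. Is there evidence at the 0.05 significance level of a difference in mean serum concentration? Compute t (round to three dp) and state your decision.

t = 1.927; fail to reject H0

Let group 1 = group A, group 2 = group B. H0: μ_1 = μ_2; H1: μ_1 ≠ μ_2 (two-sample pooled-variance t-test, two-sided).
s_p² = [(13−1)·20.6² + (18−1)·19.5²]/(13+18−2) = 398.502
t = (207 − 193)/√[398.502·(1/13 + 1/18)] = 1.927
df = n₁ + n₂ − 2 = 29
Two-sided p-value ≈ 0.064
Since p ≈ 0.064 > α = 0.05, fail to reject H0; the evidence is not statistically significant.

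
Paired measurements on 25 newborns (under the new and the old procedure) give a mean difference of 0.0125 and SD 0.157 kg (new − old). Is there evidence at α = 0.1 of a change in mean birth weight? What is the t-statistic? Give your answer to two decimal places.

H0: μ_d = 0; H1: μ_d ≠ 0 (paired t-test on the differences, two-sided).
t = d̄/(s_d/√n) = 0.0125/(0.157/√25) = 0.40
df = n − 1 = 24
Two-sided p-value ≈ 0.694
Since p ≈ 0.694 > α = 0.1, fail to reject H0; the evidence is not statistically significant.

0.40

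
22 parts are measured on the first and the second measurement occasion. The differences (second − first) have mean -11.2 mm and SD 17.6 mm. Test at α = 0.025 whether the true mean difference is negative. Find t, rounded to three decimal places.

H0: μ_d = 0; H1: μ_d < 0 (paired t-test on the differences, left-tailed).
t = d̄/(s_d/√n) = -11.2/(17.6/√22) = -2.985
df = n − 1 = 21
p-value = P(T ≤ -2.985) ≈ 0.004
Since p ≈ 0.004 < α = 0.025, reject H0; the evidence is statistically significant.

-2.985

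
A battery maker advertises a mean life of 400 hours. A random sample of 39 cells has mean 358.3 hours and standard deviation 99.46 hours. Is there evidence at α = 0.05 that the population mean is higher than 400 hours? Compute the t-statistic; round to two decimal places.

H0: μ = 400; H1: μ > 400 (one-sample t-test, right-tailed).
t = (x̄ − μ₀)/(s/√n) = (358.3 − 400)/(99.46/√39) = -2.62
df = n − 1 = 38
p-value = P(T ≥ -2.62) ≈ 0.9937
Since p ≈ 0.9937 > α = 0.05, fail to reject H0; the evidence is not statistically significant.

-2.62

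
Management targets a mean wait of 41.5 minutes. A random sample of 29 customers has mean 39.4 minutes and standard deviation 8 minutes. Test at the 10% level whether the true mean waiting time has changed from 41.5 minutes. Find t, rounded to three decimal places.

H0: μ = 41.5; H1: μ ≠ 41.5 (one-sample t-test, two-sided).
t = (x̄ − μ₀)/(s/√n) = (39.4 − 41.5)/(8/√29) = -1.414
df = n − 1 = 28
Two-sided p-value ≈ 0.1685
Since p ≈ 0.1685 > α = 0.1, fail to reject H0; the evidence is not statistically significant.

-1.414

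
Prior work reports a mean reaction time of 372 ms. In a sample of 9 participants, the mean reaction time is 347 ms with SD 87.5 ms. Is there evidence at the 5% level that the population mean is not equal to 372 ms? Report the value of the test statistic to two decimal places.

H0: μ = 372; H1: μ ≠ 372 (one-sample t-test, two-sided).
t = (x̄ − μ₀)/(s/√n) = (347 − 372)/(87.5/√9) = -0.86
df = n − 1 = 8
Two-sided p-value ≈ 0.416
Since p ≈ 0.416 > α = 0.05, fail to reject H0; the data do not provide sufficient evidence against H0.

-0.86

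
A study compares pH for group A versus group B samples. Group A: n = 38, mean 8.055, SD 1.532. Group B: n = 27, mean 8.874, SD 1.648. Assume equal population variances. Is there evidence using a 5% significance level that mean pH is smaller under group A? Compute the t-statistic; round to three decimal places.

-2.058

Let group 1 = group A, group 2 = group B. H0: μ_1 = μ_2; H1: μ_1 < μ_2 (two-sample pooled-variance t-test, left-tailed).
s_p² = [(38−1)·1.532² + (27−1)·1.648²]/(38+27−2) = 2.49926
t = (8.055 − 8.874)/√[2.49926·(1/38 + 1/27)] = -2.058
df = n₁ + n₂ − 2 = 63
p-value = P(T ≤ -2.058) ≈ 0.022
Since p ≈ 0.022 < α = 0.05, reject H0; the evidence is statistically significant.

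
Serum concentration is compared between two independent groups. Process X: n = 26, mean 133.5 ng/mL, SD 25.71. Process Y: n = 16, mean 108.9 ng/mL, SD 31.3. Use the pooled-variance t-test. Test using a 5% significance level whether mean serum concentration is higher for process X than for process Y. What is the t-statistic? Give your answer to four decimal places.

Let group 1 = process X, group 2 = process Y. H0: μ_1 = μ_2; H1: μ_1 > μ_2 (two-sample pooled-variance t-test, right-tailed).
s_p² = [(26−1)·25.71² + (16−1)·31.3²]/(26+16−2) = 780.511
t = (133.5 − 108.9)/√[780.511·(1/26 + 1/16)] = 2.7712
df = n₁ + n₂ − 2 = 40
p-value = P(T ≥ 2.7712) ≈ 0.004
Since p ≈ 0.004 < α = 0.05, reject H0; the data support H1.

2.7712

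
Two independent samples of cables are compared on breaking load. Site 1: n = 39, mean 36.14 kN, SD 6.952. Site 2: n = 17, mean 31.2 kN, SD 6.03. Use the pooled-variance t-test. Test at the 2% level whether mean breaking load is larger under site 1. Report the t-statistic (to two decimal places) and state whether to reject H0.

t = 2.54; reject H0

Let group 1 = site 1, group 2 = site 2. H0: μ_1 = μ_2; H1: μ_1 > μ_2 (two-sample pooled-variance t-test, right-tailed).
s_p² = [(39−1)·6.952² + (17−1)·6.03²]/(39+17−2) = 44.7838
t = (36.14 − 31.2)/√[44.7838·(1/39 + 1/17)] = 2.54
df = n₁ + n₂ − 2 = 54
p-value = P(T ≥ 2.54) ≈ 0.0070
Since p ≈ 0.0070 < α = 0.02, reject H0; the data support H1.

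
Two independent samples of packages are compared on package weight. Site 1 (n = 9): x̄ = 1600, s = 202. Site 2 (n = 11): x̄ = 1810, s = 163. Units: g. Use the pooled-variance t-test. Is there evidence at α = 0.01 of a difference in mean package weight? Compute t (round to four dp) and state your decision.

Let group 1 = site 1, group 2 = site 2. H0: μ_1 = μ_2; H1: μ_1 ≠ μ_2 (two-sample pooled-variance t-test, two-sided).
s_p² = [(9−1)·202² + (11−1)·163²]/(9+11−2) = 32895.7
t = (1600 − 1810)/√[32895.7·(1/9 + 1/11)] = -2.5760
df = n₁ + n₂ − 2 = 18
Two-sided p-value ≈ 0.019
Since p ≈ 0.019 > α = 0.01, fail to reject H0; the evidence is not statistically significant.

t = -2.5760; fail to reject H0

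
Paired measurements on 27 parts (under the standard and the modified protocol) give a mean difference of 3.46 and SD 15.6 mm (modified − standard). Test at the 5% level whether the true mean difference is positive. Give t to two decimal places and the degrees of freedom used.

t = 1.15, df = 26

H0: μ_d = 0; H1: μ_d > 0 (paired t-test on the differences, right-tailed).
t = d̄/(s_d/√n) = 3.46/(15.6/√27) = 1.15
df = n − 1 = 26
p-value = P(T ≥ 1.15) ≈ 0.130
Since p ≈ 0.130 > α = 0.05, fail to reject H0; the evidence is not statistically significant.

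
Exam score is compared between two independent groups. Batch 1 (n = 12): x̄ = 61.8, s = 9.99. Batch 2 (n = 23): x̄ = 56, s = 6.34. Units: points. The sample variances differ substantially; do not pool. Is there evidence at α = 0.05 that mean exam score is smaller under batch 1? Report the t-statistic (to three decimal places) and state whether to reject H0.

Let group 1 = batch 1, group 2 = batch 2. H0: μ_1 = μ_2; H1: μ_1 < μ_2 (Welch's two-sample t-test, left-tailed).
t = (x̄_1 − x̄_2)/√(s_1²/n_1 + s_2²/n_2) = (61.8 − 56)/√(9.99²/12 + 6.34²/23) = 1.828
Welch–Satterthwaite df ≈ 15.76
p-value = P(T ≤ 1.828) ≈ 0.9567
Since p ≈ 0.9567 > α = 0.05, fail to reject H0; the evidence is not statistically significant.

t = 1.828; fail to reject H0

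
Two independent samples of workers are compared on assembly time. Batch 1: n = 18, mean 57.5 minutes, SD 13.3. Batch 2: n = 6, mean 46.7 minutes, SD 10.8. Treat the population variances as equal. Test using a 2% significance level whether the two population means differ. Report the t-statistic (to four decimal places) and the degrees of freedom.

t = 1.7934, df = 22

Let group 1 = batch 1, group 2 = batch 2. H0: μ_1 = μ_2; H1: μ_1 ≠ μ_2 (two-sample pooled-variance t-test, two-sided).
s_p² = [(18−1)·13.3² + (6−1)·10.8²]/(18+6−2) = 163.197
t = (57.5 − 46.7)/√[163.197·(1/18 + 1/6)] = 1.7934
df = n₁ + n₂ − 2 = 22
Two-sided p-value ≈ 0.0867
Since p ≈ 0.0867 > α = 0.02, fail to reject H0; the data do not provide sufficient evidence against H0.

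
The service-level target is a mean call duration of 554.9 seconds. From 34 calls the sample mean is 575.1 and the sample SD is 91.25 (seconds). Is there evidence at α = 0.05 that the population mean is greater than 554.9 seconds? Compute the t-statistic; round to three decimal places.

1.291

H0: μ = 554.9; H1: μ > 554.9 (one-sample t-test, right-tailed).
t = (x̄ − μ₀)/(s/√n) = (575.1 − 554.9)/(91.25/√34) = 1.291
df = n − 1 = 33
p-value = P(T ≥ 1.291) ≈ 0.1029
Since p ≈ 0.1029 > α = 0.05, fail to reject H0; the data do not provide sufficient evidence against H0.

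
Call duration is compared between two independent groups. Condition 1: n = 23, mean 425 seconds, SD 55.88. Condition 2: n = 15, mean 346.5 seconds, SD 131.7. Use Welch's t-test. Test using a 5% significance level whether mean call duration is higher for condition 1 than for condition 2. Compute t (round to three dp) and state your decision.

Let group 1 = condition 1, group 2 = condition 2. H0: μ_1 = μ_2; H1: μ_1 > μ_2 (Welch's two-sample t-test, right-tailed).
t = (x̄_1 − x̄_2)/√(s_1²/n_1 + s_2²/n_2) = (425 − 346.5)/√(55.88²/23 + 131.7²/15) = 2.184
Welch–Satterthwaite df ≈ 17.33
p-value = P(T ≥ 2.184) ≈ 0.0215
Since p ≈ 0.0215 < α = 0.05, reject H0; the data support H1.

t = 2.184; reject H0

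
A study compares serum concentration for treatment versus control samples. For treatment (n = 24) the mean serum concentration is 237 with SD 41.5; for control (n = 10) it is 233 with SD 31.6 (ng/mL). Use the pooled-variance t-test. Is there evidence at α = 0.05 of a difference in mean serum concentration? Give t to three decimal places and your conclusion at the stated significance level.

Let group 1 = treatment, group 2 = control. H0: μ_1 = μ_2; H1: μ_1 ≠ μ_2 (two-sample pooled-variance t-test, two-sided).
s_p² = [(24−1)·41.5² + (10−1)·31.6²]/(24+10−2) = 1518.71
t = (237 − 233)/√[1518.71·(1/24 + 1/10)] = 0.273
df = n₁ + n₂ − 2 = 32
Two-sided p-value ≈ 0.7868
Since p ≈ 0.7868 > α = 0.05, fail to reject H0; the evidence is not statistically significant.

t = 0.273; fail to reject H0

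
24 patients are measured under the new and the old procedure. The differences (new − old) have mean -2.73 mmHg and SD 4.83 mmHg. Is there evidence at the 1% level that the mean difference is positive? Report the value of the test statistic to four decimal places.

H0: μ_d = 0; H1: μ_d > 0 (paired t-test on the differences, right-tailed).
t = d̄/(s_d/√n) = -2.73/(4.83/√24) = -2.7690
df = n − 1 = 23
p-value = P(T ≥ -2.7690) ≈ 0.9945
Since p ≈ 0.9945 > α = 0.01, fail to reject H0; the data do not provide sufficient evidence against H0.

-2.7690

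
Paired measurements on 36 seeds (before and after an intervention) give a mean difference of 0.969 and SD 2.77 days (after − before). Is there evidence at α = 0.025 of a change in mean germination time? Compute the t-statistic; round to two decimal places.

H0: μ_d = 0; H1: μ_d ≠ 0 (paired t-test on the differences, two-sided).
t = d̄/(s_d/√n) = 0.969/(2.77/√36) = 2.10
df = n − 1 = 35
Two-sided p-value ≈ 0.0431
Since p ≈ 0.0431 > α = 0.025, fail to reject H0; the data do not provide sufficient evidence against H0.

2.10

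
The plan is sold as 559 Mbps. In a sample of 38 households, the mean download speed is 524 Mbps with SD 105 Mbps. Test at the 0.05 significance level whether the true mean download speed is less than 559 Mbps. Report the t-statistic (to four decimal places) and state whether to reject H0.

t = -2.0548; reject H0

H0: μ = 559; H1: μ < 559 (one-sample t-test, left-tailed).
t = (x̄ − μ₀)/(s/√n) = (524 − 559)/(105/√38) = -2.0548
df = n − 1 = 37
p-value = P(T ≤ -2.0548) ≈ 0.024
Since p ≈ 0.024 < α = 0.05, reject H0; the evidence is statistically significant.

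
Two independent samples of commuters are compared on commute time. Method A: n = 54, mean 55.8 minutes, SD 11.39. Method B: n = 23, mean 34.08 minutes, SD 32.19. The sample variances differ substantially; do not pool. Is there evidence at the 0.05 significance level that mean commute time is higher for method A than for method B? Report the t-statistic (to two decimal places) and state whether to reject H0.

Let group 1 = method A, group 2 = method B. H0: μ_1 = μ_2; H1: μ_1 > μ_2 (Welch's two-sample t-test, right-tailed).
t = (x̄_1 − x̄_2)/√(s_1²/n_1 + s_2²/n_2) = (55.8 − 34.08)/√(11.39²/54 + 32.19²/23) = 3.15
Welch–Satterthwaite df ≈ 24.38
p-value = P(T ≥ 3.15) ≈ 0.002
Since p ≈ 0.002 < α = 0.05, reject H0; the data support H1.

t = 3.15; reject H0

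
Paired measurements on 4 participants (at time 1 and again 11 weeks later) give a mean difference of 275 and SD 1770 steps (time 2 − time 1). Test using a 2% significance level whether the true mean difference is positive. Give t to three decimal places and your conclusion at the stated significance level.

H0: μ_d = 0; H1: μ_d > 0 (paired t-test on the differences, right-tailed).
t = d̄/(s_d/√n) = 275/(1770/√4) = 0.311
df = n − 1 = 3
p-value = P(T ≥ 0.311) ≈ 0.388
Since p ≈ 0.388 > α = 0.02, fail to reject H0; the evidence is not statistically significant.

t = 0.311; fail to reject H0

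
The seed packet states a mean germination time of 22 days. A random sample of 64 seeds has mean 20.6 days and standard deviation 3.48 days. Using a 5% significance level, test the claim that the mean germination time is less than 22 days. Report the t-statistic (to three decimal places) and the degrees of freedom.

t = -3.218, df = 63

H0: μ = 22; H1: μ < 22 (one-sample t-test, left-tailed).
t = (x̄ − μ₀)/(s/√n) = (20.6 − 22)/(3.48/√64) = -3.218
df = n − 1 = 63
p-value = P(T ≤ -3.218) ≈ 0.0010
Since p ≈ 0.0010 < α = 0.05, reject H0; the evidence is statistically significant.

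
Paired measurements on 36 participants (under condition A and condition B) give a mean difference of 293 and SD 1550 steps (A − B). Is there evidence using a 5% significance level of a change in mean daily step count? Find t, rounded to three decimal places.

H0: μ_d = 0; H1: μ_d ≠ 0 (paired t-test on the differences, two-sided).
t = d̄/(s_d/√n) = 293/(1550/√36) = 1.134
df = n − 1 = 35
Two-sided p-value ≈ 0.264
Since p ≈ 0.264 > α = 0.05, fail to reject H0; the evidence is not statistically significant.

1.134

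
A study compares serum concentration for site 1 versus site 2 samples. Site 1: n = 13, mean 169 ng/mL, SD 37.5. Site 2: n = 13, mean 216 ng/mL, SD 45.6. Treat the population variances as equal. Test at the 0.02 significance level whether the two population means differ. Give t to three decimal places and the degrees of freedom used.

Let group 1 = site 1, group 2 = site 2. H0: μ_1 = μ_2; H1: μ_1 ≠ μ_2 (two-sample pooled-variance t-test, two-sided).
s_p² = [(13−1)·37.5² + (13−1)·45.6²]/(13+13−2) = 1742.81
t = (169 − 216)/√[1742.81·(1/13 + 1/13)] = -2.870
df = n₁ + n₂ − 2 = 24
Two-sided p-value ≈ 0.0084
Since p ≈ 0.0084 < α = 0.02, reject H0; the evidence is statistically significant.

t = -2.870, df = 24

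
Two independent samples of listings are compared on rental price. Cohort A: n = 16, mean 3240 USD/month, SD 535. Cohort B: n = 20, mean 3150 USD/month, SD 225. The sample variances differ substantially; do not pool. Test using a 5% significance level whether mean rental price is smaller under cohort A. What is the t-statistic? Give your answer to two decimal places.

0.63

Let group 1 = cohort A, group 2 = cohort B. H0: μ_1 = μ_2; H1: μ_1 < μ_2 (Welch's two-sample t-test, left-tailed).
t = (x̄_1 − x̄_2)/√(s_1²/n_1 + s_2²/n_2) = (3240 − 3150)/√(535²/16 + 225²/20) = 0.63
Welch–Satterthwaite df ≈ 19.24
p-value = P(T ≤ 0.63) ≈ 0.7319
Since p ≈ 0.7319 > α = 0.05, fail to reject H0; the evidence is not statistically significant.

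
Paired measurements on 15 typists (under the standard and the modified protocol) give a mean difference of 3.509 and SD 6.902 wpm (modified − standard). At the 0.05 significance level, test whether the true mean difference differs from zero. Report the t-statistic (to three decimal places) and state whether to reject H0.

t = 1.969; fail to reject H0

H0: μ_d = 0; H1: μ_d ≠ 0 (paired t-test on the differences, two-sided).
t = d̄/(s_d/√n) = 3.509/(6.902/√15) = 1.969
df = n − 1 = 14
Two-sided p-value ≈ 0.069
Since p ≈ 0.069 > α = 0.05, fail to reject H0; the evidence is not statistically significant.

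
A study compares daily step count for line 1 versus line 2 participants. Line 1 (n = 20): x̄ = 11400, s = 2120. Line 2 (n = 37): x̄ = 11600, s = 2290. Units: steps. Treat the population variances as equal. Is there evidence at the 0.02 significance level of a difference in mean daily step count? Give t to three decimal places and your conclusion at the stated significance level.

t = -0.323; fail to reject H0

Let group 1 = line 1, group 2 = line 2. H0: μ_1 = μ_2; H1: μ_1 ≠ μ_2 (two-sample pooled-variance t-test, two-sided).
s_p² = [(20−1)·2120² + (37−1)·2290²]/(20+37−2) = 4985110
t = (11400 − 11600)/√[4985110·(1/20 + 1/37)] = -0.323
df = n₁ + n₂ − 2 = 55
Two-sided p-value ≈ 0.748
Since p ≈ 0.748 > α = 0.02, fail to reject H0; the data do not provide sufficient evidence against H0.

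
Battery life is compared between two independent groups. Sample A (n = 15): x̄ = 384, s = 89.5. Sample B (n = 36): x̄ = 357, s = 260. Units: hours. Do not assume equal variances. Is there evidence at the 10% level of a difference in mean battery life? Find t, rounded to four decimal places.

Let group 1 = sample A, group 2 = sample B. H0: μ_1 = μ_2; H1: μ_1 ≠ μ_2 (Welch's two-sample t-test, two-sided).
t = (x̄_1 − x̄_2)/√(s_1²/n_1 + s_2²/n_2) = (384 − 357)/√(89.5²/15 + 260²/36) = 0.5498
Welch–Satterthwaite df ≈ 48.03
Two-sided p-value ≈ 0.5850
Since p ≈ 0.5850 > α = 0.1, fail to reject H0; the evidence is not statistically significant.

0.5498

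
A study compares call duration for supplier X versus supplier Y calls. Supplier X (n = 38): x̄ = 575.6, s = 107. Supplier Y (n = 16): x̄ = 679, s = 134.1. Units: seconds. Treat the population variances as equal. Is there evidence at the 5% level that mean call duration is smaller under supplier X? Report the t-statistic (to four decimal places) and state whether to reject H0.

t = -3.0047; reject H0

Let group 1 = supplier X, group 2 = supplier Y. H0: μ_1 = μ_2; H1: μ_1 < μ_2 (two-sample pooled-variance t-test, left-tailed).
s_p² = [(38−1)·107² + (16−1)·134.1²]/(38+16−2) = 13333.8
t = (575.6 − 679)/√[13333.8·(1/38 + 1/16)] = -3.0047
df = n₁ + n₂ − 2 = 52
p-value = P(T ≤ -3.0047) ≈ 0.002
Since p ≈ 0.002 < α = 0.05, reject H0; the evidence is statistically significant.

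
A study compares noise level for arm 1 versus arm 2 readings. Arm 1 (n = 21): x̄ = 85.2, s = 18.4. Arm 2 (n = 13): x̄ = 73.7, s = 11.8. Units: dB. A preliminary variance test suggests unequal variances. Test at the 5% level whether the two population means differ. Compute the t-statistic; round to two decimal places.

Let group 1 = arm 1, group 2 = arm 2. H0: μ_1 = μ_2; H1: μ_1 ≠ μ_2 (Welch's two-sample t-test, two-sided).
t = (x̄_1 − x̄_2)/√(s_1²/n_1 + s_2²/n_2) = (85.2 − 73.7)/√(18.4²/21 + 11.8²/13) = 2.22
Welch–Satterthwaite df ≈ 31.92
Two-sided p-value ≈ 0.0336
Since p ≈ 0.0336 < α = 0.05, reject H0; the data support H1.

2.22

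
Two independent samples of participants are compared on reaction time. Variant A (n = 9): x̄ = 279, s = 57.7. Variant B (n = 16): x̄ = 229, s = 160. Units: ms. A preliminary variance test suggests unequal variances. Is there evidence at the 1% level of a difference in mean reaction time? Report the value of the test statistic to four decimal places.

Let group 1 = variant A, group 2 = variant B. H0: μ_1 = μ_2; H1: μ_1 ≠ μ_2 (Welch's two-sample t-test, two-sided).
t = (x̄_1 − x̄_2)/√(s_1²/n_1 + s_2²/n_2) = (279 − 229)/√(57.7²/9 + 160²/16) = 1.1265
Welch–Satterthwaite df ≈ 20.67
Two-sided p-value ≈ 0.273
Since p ≈ 0.273 > α = 0.01, fail to reject H0; the evidence is not statistically significant.

1.1265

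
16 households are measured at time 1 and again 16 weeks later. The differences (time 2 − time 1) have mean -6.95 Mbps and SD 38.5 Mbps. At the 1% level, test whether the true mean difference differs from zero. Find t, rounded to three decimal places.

H0: μ_d = 0; H1: μ_d ≠ 0 (paired t-test on the differences, two-sided).
t = d̄/(s_d/√n) = -6.95/(38.5/√16) = -0.722
df = n − 1 = 15
Two-sided p-value ≈ 0.481
Since p ≈ 0.481 > α = 0.01, fail to reject H0; the evidence is not statistically significant.

-0.722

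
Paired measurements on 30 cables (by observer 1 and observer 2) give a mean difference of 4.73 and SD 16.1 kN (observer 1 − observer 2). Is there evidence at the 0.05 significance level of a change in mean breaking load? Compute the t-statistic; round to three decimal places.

1.609

H0: μ_d = 0; H1: μ_d ≠ 0 (paired t-test on the differences, two-sided).
t = d̄/(s_d/√n) = 4.73/(16.1/√30) = 1.609
df = n − 1 = 29
Two-sided p-value ≈ 0.1184
Since p ≈ 0.1184 > α = 0.05, fail to reject H0; the evidence is not statistically significant.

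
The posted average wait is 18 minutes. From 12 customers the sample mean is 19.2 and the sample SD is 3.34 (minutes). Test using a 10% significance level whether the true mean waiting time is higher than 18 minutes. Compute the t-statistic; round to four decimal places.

1.2446

H0: μ = 18; H1: μ > 18 (one-sample t-test, right-tailed).
t = (x̄ − μ₀)/(s/√n) = (19.2 − 18)/(3.34/√12) = 1.2446
df = n − 1 = 11
p-value = P(T ≥ 1.2446) ≈ 0.120
Since p ≈ 0.120 > α = 0.1, fail to reject H0; the evidence is not statistically significant.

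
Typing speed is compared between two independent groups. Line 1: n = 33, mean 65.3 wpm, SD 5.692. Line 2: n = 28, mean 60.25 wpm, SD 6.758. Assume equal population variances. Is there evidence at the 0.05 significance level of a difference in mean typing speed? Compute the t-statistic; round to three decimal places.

Let group 1 = line 1, group 2 = line 2. H0: μ_1 = μ_2; H1: μ_1 ≠ μ_2 (two-sample pooled-variance t-test, two-sided).
s_p² = [(33−1)·5.692² + (28−1)·6.758²]/(33+28−2) = 38.4724
t = (65.3 − 60.25)/√[38.4724·(1/33 + 1/28)] = 3.169
df = n₁ + n₂ − 2 = 59
Two-sided p-value ≈ 0.002
Since p ≈ 0.002 < α = 0.05, reject H0; the data support H1.

3.169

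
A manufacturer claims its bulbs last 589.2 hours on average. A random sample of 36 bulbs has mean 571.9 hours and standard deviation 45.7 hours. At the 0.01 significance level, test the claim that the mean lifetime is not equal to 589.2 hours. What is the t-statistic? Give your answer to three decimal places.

-2.271

H0: μ = 589.2; H1: μ ≠ 589.2 (one-sample t-test, two-sided).
t = (x̄ − μ₀)/(s/√n) = (571.9 − 589.2)/(45.7/√36) = -2.271
df = n − 1 = 35
Two-sided p-value ≈ 0.029
Since p ≈ 0.029 > α = 0.01, fail to reject H0; the data do not provide sufficient evidence against H0.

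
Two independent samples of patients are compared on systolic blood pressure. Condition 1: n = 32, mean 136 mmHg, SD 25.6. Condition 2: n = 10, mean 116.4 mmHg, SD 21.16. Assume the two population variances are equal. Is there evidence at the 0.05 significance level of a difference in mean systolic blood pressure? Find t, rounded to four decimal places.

2.1929

Let group 1 = condition 1, group 2 = condition 2. H0: μ_1 = μ_2; H1: μ_1 ≠ μ_2 (two-sample pooled-variance t-test, two-sided).
s_p² = [(32−1)·25.6² + (10−1)·21.16²]/(32+10−2) = 608.647
t = (136 − 116.4)/√[608.647·(1/32 + 1/10)] = 2.1929
df = n₁ + n₂ − 2 = 40
Two-sided p-value ≈ 0.0342
Since p ≈ 0.0342 < α = 0.05, reject H0; the data support H1.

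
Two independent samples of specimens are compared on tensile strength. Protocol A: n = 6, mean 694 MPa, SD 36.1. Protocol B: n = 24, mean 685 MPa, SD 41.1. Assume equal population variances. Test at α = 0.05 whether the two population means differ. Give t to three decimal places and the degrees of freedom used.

t = 0.490, df = 28

Let group 1 = protocol A, group 2 = protocol B. H0: μ_1 = μ_2; H1: μ_1 ≠ μ_2 (two-sample pooled-variance t-test, two-sided).
s_p² = [(6−1)·36.1² + (24−1)·41.1²]/(6+24−2) = 1620.28
t = (694 − 685)/√[1620.28·(1/6 + 1/24)] = 0.490
df = n₁ + n₂ − 2 = 28
Two-sided p-value ≈ 0.628
Since p ≈ 0.628 > α = 0.05, fail to reject H0; the data do not provide sufficient evidence against H0.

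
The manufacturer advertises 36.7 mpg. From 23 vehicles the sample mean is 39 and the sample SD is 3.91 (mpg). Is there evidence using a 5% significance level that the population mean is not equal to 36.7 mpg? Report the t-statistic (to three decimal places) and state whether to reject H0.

t = 2.821; reject H0

H0: μ = 36.7; H1: μ ≠ 36.7 (one-sample t-test, two-sided).
t = (x̄ − μ₀)/(s/√n) = (39 − 36.7)/(3.91/√23) = 2.821
df = n − 1 = 22
Two-sided p-value ≈ 0.0099
Since p ≈ 0.0099 < α = 0.05, reject H0; the evidence is statistically significant.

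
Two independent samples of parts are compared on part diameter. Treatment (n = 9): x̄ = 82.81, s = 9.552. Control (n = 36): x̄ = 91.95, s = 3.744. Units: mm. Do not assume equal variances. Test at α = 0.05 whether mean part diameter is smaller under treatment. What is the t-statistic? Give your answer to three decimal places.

-2.817

Let group 1 = treatment, group 2 = control. H0: μ_1 = μ_2; H1: μ_1 < μ_2 (Welch's two-sample t-test, left-tailed).
t = (x̄_1 − x̄_2)/√(s_1²/n_1 + s_2²/n_2) = (82.81 − 91.95)/√(9.552²/9 + 3.744²/36) = -2.817
Welch–Satterthwaite df ≈ 8.62
p-value = P(T ≤ -2.817) ≈ 0.010
Since p ≈ 0.010 < α = 0.05, reject H0; the evidence is statistically significant.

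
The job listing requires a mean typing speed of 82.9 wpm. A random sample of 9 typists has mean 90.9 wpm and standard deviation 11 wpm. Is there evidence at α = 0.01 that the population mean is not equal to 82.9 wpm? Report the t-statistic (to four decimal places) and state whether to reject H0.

t = 2.1818; fail to reject H0

H0: μ = 82.9; H1: μ ≠ 82.9 (one-sample t-test, two-sided).
t = (x̄ − μ₀)/(s/√n) = (90.9 − 82.9)/(11/√9) = 2.1818
df = n − 1 = 8
Two-sided p-value ≈ 0.061
Since p ≈ 0.061 > α = 0.01, fail to reject H0; the evidence is not statistically significant.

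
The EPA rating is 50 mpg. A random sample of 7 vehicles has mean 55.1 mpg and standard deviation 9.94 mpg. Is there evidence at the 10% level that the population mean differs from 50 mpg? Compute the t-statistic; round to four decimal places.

1.3575

H0: μ = 50; H1: μ ≠ 50 (one-sample t-test, two-sided).
t = (x̄ − μ₀)/(s/√n) = (55.1 − 50)/(9.94/√7) = 1.3575
df = n − 1 = 6
Two-sided p-value ≈ 0.2235
Since p ≈ 0.2235 > α = 0.1, fail to reject H0; the evidence is not statistically significant.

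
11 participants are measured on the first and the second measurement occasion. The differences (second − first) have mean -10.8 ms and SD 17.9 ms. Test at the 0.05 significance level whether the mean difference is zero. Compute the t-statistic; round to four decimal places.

H0: μ_d = 0; H1: μ_d ≠ 0 (paired t-test on the differences, two-sided).
t = d̄/(s_d/√n) = -10.8/(17.9/√11) = -2.0011
df = n − 1 = 10
Two-sided p-value ≈ 0.0733
Since p ≈ 0.0733 > α = 0.05, fail to reject H0; the data do not provide sufficient evidence against H0.

-2.0011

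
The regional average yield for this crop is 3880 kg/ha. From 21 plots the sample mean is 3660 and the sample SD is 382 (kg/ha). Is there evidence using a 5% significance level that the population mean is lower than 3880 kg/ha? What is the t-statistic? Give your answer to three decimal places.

H0: μ = 3880; H1: μ < 3880 (one-sample t-test, left-tailed).
t = (x̄ − μ₀)/(s/√n) = (3660 − 3880)/(382/√21) = -2.639
df = n − 1 = 20
p-value = P(T ≤ -2.639) ≈ 0.0079
Since p ≈ 0.0079 < α = 0.05, reject H0; the data support H1.

-2.639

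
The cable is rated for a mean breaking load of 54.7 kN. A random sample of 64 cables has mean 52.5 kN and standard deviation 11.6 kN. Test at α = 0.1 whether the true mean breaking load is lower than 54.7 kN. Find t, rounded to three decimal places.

-1.517

H0: μ = 54.7; H1: μ < 54.7 (one-sample t-test, left-tailed).
t = (x̄ − μ₀)/(s/√n) = (52.5 − 54.7)/(11.6/√64) = -1.517
df = n − 1 = 63
p-value = P(T ≤ -1.517) ≈ 0.0671
Since p ≈ 0.0671 < α = 0.1, reject H0; the evidence is statistically significant.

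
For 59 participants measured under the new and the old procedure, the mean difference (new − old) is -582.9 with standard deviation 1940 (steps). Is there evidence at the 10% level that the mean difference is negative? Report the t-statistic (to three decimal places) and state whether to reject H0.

t = -2.308; reject H0

H0: μ_d = 0; H1: μ_d < 0 (paired t-test on the differences, left-tailed).
t = d̄/(s_d/√n) = -582.9/(1940/√59) = -2.308
df = n − 1 = 58
p-value = P(T ≤ -2.308) ≈ 0.012
Since p ≈ 0.012 < α = 0.1, reject H0; the evidence is statistically significant.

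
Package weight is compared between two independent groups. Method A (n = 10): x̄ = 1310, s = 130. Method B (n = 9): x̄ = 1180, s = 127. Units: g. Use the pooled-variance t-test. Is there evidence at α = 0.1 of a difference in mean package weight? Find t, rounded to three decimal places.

2.200

Let group 1 = method A, group 2 = method B. H0: μ_1 = μ_2; H1: μ_1 ≠ μ_2 (two-sample pooled-variance t-test, two-sided).
s_p² = [(10−1)·130² + (9−1)·127²]/(10+9−2) = 16537.2
t = (1310 − 1180)/√[16537.2·(1/10 + 1/9)] = 2.200
df = n₁ + n₂ − 2 = 17
Two-sided p-value ≈ 0.0419
Since p ≈ 0.0419 < α = 0.1, reject H0; the data support H1.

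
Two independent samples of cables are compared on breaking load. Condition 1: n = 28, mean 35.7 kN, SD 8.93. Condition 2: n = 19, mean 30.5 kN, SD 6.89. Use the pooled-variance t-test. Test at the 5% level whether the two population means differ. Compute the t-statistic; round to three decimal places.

Let group 1 = condition 1, group 2 = condition 2. H0: μ_1 = μ_2; H1: μ_1 ≠ μ_2 (two-sample pooled-variance t-test, two-sided).
s_p² = [(28−1)·8.93² + (19−1)·6.89²]/(28+19−2) = 66.8358
t = (35.7 − 30.5)/√[66.8358·(1/28 + 1/19)] = 2.140
df = n₁ + n₂ − 2 = 45
Two-sided p-value ≈ 0.0378
Since p ≈ 0.0378 < α = 0.05, reject H0; the evidence is statistically significant.

2.140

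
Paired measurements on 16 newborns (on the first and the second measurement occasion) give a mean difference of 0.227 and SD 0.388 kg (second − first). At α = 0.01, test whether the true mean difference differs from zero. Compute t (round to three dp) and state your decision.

H0: μ_d = 0; H1: μ_d ≠ 0 (paired t-test on the differences, two-sided).
t = d̄/(s_d/√n) = 0.227/(0.388/√16) = 2.340
df = n − 1 = 15
Two-sided p-value ≈ 0.034
Since p ≈ 0.034 > α = 0.01, fail to reject H0; the data do not provide sufficient evidence against H0.

t = 2.340; fail to reject H0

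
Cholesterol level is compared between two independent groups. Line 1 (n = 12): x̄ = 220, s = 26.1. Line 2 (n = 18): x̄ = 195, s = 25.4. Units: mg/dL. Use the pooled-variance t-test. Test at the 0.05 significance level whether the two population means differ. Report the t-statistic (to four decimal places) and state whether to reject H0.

Let group 1 = line 1, group 2 = line 2. H0: μ_1 = μ_2; H1: μ_1 ≠ μ_2 (two-sample pooled-variance t-test, two-sided).
s_p² = [(12−1)·26.1² + (18−1)·25.4²]/(12+18−2) = 659.322
t = (220 − 195)/√[659.322·(1/12 + 1/18)] = 2.6125
df = n₁ + n₂ − 2 = 28
Two-sided p-value ≈ 0.0143
Since p ≈ 0.0143 < α = 0.05, reject H0; the data support H1.

t = 2.6125; reject H0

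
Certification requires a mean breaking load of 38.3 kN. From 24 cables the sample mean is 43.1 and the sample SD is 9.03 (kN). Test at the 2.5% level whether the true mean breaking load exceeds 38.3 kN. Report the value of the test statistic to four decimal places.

H0: μ = 38.3; H1: μ > 38.3 (one-sample t-test, right-tailed).
t = (x̄ − μ₀)/(s/√n) = (43.1 − 38.3)/(9.03/√24) = 2.6041
df = n − 1 = 23
p-value = P(T ≥ 2.6041) ≈ 0.008
Since p ≈ 0.008 < α = 0.025, reject H0; the data support H1.

2.6041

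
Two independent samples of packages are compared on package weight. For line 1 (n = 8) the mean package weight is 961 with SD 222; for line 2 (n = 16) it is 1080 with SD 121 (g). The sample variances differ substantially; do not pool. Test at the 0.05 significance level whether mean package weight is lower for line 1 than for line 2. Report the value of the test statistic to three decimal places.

-1.415

Let group 1 = line 1, group 2 = line 2. H0: μ_1 = μ_2; H1: μ_1 < μ_2 (Welch's two-sample t-test, left-tailed).
t = (x̄_1 − x̄_2)/√(s_1²/n_1 + s_2²/n_2) = (961 − 1080)/√(222²/8 + 121²/16) = -1.415
Welch–Satterthwaite df ≈ 9.14
p-value = P(T ≤ -1.415) ≈ 0.0952
Since p ≈ 0.0952 > α = 0.05, fail to reject H0; the data do not provide sufficient evidence against H0.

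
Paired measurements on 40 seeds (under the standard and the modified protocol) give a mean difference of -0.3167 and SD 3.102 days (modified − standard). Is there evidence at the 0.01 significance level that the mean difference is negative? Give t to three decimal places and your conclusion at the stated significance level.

H0: μ_d = 0; H1: μ_d < 0 (paired t-test on the differences, left-tailed).
t = d̄/(s_d/√n) = -0.3167/(3.102/√40) = -0.646
df = n − 1 = 39
p-value = P(T ≤ -0.646) ≈ 0.2611
Since p ≈ 0.2611 > α = 0.01, fail to reject H0; the data do not provide sufficient evidence against H0.

t = -0.646; fail to reject H0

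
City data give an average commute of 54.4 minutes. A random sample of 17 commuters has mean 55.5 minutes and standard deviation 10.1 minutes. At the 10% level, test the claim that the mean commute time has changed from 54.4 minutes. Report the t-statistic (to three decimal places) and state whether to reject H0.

H0: μ = 54.4; H1: μ ≠ 54.4 (one-sample t-test, two-sided).
t = (x̄ − μ₀)/(s/√n) = (55.5 − 54.4)/(10.1/√17) = 0.449
df = n − 1 = 16
Two-sided p-value ≈ 0.6594
Since p ≈ 0.6594 > α = 0.1, fail to reject H0; the data do not provide sufficient evidence against H0.

t = 0.449; fail to reject H0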